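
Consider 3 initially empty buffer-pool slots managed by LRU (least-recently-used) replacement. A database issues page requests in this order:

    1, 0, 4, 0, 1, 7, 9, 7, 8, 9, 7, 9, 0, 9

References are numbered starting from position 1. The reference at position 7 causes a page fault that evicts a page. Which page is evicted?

0

pos 1: 1 -> miss, frames [1]
pos 2: 0 -> miss, frames [1, 0]
pos 3: 4 -> miss, frames [1, 0, 4]
pos 4: 0 -> hit
pos 5: 1 -> hit
pos 6: 7 -> miss, evict 4, frames [0, 1, 7]
pos 7: 9 -> miss, evict 0, frames [1, 7, 9]
At position 7, page 0 is evicted.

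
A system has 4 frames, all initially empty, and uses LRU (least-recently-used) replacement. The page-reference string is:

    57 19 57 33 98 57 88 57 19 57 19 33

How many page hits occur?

57 -> fault, frames [57]
19 -> fault, frames [57, 19]
57 -> hit
33 -> fault, frames [19, 57, 33]
98 -> fault, frames [19, 57, 33, 98]
57 -> hit
88 -> fault, evict 19, frames [33, 98, 57, 88]
57 -> hit
19 -> fault, evict 33, frames [98, 88, 57, 19]
57 -> hit
19 -> hit
33 -> fault, evict 98, frames [88, 57, 19, 33]
Hits: 5.

5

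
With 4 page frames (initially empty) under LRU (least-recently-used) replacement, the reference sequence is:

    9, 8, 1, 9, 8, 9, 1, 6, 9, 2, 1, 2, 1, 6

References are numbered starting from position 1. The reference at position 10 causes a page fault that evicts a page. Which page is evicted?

8

pos 1: 9 -> fault, frames (9)
pos 2: 8 -> fault, frames (9 8)
pos 3: 1 -> fault, frames (9 8 1)
pos 4: 9 -> hit
pos 5: 8 -> hit
pos 6: 9 -> hit
pos 7: 1 -> hit
pos 8: 6 -> fault, frames (8 9 1 6)
pos 9: 9 -> hit
pos 10: 2 -> fault, evict 8, frames (1 6 9 2)
At position 10, page 8 is evicted.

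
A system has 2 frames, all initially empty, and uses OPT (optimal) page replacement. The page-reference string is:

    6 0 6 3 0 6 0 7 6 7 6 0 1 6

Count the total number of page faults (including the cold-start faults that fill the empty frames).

7

6 -> fault, frames {6}
0 -> fault, frames {6,0}
6 -> hit
3 -> fault, evict 6, frames {0,3}
0 -> hit
6 -> fault, evict 3, frames {0,6}
0 -> hit
7 -> fault, evict 0, frames {6,7}
6 -> hit
7 -> hit
6 -> hit
0 -> fault, evict 7, frames {6,0}
1 -> fault, evict 0, frames {6,1}
6 -> hit
Page faults: 7.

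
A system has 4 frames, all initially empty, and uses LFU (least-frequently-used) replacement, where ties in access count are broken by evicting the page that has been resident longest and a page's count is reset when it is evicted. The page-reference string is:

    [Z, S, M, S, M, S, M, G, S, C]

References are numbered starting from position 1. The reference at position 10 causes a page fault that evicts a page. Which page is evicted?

pos 1: Z: miss, frames [Z]
pos 2: S: miss, frames [Z, S]
pos 3: M: miss, frames [Z, S, M]
pos 4: S: hit
pos 5: M: hit
pos 6: S: hit
pos 7: M: hit
pos 8: G: miss, frames [Z, S, M, G]
pos 9: S: hit
pos 10: C: miss, evict Z, frames [S, M, G, C]
At position 10, page Z is evicted.

Z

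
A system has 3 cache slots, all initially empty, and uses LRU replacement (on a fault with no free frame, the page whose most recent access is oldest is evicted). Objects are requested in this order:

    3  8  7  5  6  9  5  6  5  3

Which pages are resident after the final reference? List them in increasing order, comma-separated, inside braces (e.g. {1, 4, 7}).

{3, 5, 6}

3 -> miss, frames {3}
8 -> miss, frames {3,8}
7 -> miss, frames {3,8,7}
5 -> miss, evict 3, frames {8,7,5}
6 -> miss, evict 8, frames {7,5,6}
9 -> miss, evict 7, frames {5,6,9}
5 -> hit
6 -> hit
5 -> hit
3 -> miss, evict 9, frames {6,5,3}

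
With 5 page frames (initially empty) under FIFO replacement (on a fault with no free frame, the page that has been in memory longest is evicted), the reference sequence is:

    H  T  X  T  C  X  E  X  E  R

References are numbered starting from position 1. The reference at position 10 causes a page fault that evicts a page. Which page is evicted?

pos 1: H: miss, frames [H]
pos 2: T: miss, frames [H, T]
pos 3: X: miss, frames [H, T, X]
pos 4: T: hit
pos 5: C: miss, frames [H, T, X, C]
pos 6: X: hit
pos 7: E: miss, frames [H, T, X, C, E]
pos 8: X: hit
pos 9: E: hit
pos 10: R: miss, evict H, frames [T, X, C, E, R]
At position 10, page H is evicted.

H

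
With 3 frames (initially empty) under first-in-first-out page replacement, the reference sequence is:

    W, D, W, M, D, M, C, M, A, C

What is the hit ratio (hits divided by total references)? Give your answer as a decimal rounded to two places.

0.50

W: fault, frames {W}
D: fault, frames {W,D}
W: hit
M: fault, frames {W,D,M}
D: hit
M: hit
C: fault, evict W, frames {D,M,C}
M: hit
A: fault, evict D, frames {M,C,A}
C: hit
Hits: 5 of 10 references → 5/10 = 0.5000.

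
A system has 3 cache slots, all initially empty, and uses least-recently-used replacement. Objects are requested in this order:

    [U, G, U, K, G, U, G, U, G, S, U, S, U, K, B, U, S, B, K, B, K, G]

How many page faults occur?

9

U → miss, frames {U}
G → miss, frames {U,G}
U → hit
K → miss, frames {G,U,K}
G → hit
U → hit
G → hit
U → hit
G → hit
S → miss, evict K, frames {U,G,S}
U → hit
S → hit
U → hit
K → miss, evict G, frames {S,U,K}
B → miss, evict S, frames {U,K,B}
U → hit
S → miss, evict K, frames {B,U,S}
B → hit
K → miss, evict U, frames {S,B,K}
B → hit
K → hit
G → miss, evict S, frames {B,K,G}
Page faults: 9.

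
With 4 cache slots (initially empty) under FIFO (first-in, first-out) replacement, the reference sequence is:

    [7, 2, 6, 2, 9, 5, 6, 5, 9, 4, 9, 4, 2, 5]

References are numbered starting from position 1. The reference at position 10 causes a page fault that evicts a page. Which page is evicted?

2

pos 1: 7: fault, frames [7]
pos 2: 2: fault, frames [7, 2]
pos 3: 6: fault, frames [7, 2, 6]
pos 4: 2: hit
pos 5: 9: fault, frames [7, 2, 6, 9]
pos 6: 5: fault, evict 7, frames [2, 6, 9, 5]
pos 7: 6: hit
pos 8: 5: hit
pos 9: 9: hit
pos 10: 4: fault, evict 2, frames [6, 9, 5, 4]
At position 10, page 2 is evicted.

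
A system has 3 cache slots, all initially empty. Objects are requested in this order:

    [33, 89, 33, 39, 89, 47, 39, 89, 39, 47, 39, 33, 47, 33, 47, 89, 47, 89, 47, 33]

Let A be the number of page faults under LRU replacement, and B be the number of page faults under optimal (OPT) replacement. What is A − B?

1

Under LRU: F F . F . F . . . . . F . . . F . . . . → 6 faults.
Under OPT: F F . F . F . . . . . F . . . . . . . . → 5 faults.
A − B = 6 − 5 = 1.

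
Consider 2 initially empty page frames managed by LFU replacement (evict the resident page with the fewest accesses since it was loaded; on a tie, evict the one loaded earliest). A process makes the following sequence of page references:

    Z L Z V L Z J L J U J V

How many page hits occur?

Z -> fault, frames (Z)
L -> fault, frames (Z L)
Z -> hit
V -> fault, evict L, frames (Z V)
L -> fault, evict V, frames (Z L)
Z -> hit
J -> fault, evict L, frames (Z J)
L -> fault, evict J, frames (Z L)
J -> fault, evict L, frames (Z J)
U -> fault, evict J, frames (Z U)
J -> fault, evict U, frames (Z J)
V -> fault, evict J, frames (Z V)
Hits: 2.

2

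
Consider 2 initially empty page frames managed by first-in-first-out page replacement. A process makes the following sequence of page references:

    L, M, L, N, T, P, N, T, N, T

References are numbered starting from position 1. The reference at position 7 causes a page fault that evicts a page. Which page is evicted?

T

pos 1: L: miss, frames {L}
pos 2: M: miss, frames {L,M}
pos 3: L: hit
pos 4: N: miss, evict L, frames {M,N}
pos 5: T: miss, evict M, frames {N,T}
pos 6: P: miss, evict N, frames {T,P}
pos 7: N: miss, evict T, frames {P,N}
At position 7, page T is evicted.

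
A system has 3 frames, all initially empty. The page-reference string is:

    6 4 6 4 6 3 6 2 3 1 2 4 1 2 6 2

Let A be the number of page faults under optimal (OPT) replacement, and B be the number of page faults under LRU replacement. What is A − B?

Under OPT: F F . . . F . F . F . . . . F . → 6 faults.
Under LRU: F F . . . F . F . F . F . . F . → 7 faults.
A − B = 6 − 7 = -1.

-1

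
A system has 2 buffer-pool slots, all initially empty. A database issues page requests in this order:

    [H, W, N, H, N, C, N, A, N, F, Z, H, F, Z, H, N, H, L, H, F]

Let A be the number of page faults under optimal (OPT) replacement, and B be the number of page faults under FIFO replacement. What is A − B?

-5

Under OPT: F F F . . F . F . F F F . F . F . F . F → 12 faults.
Under FIFO: F F F F . F F F . F F F F F F F . F F F → 17 faults.
A − B = 12 − 17 = -5.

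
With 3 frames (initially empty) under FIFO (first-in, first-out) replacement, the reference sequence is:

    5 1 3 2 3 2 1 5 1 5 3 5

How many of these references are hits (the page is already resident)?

5 → miss, frames {5}
1 → miss, frames {5,1}
3 → miss, frames {5,1,3}
2 → miss, evict 5, frames {1,3,2}
3 → hit
2 → hit
1 → hit
5 → miss, evict 1, frames {3,2,5}
1 → miss, evict 3, frames {2,5,1}
5 → hit
3 → miss, evict 2, frames {5,1,3}
5 → hit
Hits: 5.

5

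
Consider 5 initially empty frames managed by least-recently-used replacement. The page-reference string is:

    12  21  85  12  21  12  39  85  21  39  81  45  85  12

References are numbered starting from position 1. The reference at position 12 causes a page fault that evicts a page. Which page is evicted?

12

pos 1: 12 → fault, frames (12)
pos 2: 21 → fault, frames (12 21)
pos 3: 85 → fault, frames (12 21 85)
pos 4: 12 → hit
pos 5: 21 → hit
pos 6: 12 → hit
pos 7: 39 → fault, frames (85 21 12 39)
pos 8: 85 → hit
pos 9: 21 → hit
pos 10: 39 → hit
pos 11: 81 → fault, frames (12 85 21 39 81)
pos 12: 45 → fault, evict 12, frames (85 21 39 81 45)
At position 12, page 12 is evicted.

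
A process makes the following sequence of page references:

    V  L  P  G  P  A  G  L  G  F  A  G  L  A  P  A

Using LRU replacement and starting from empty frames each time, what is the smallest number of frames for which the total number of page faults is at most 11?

3

f=1: 16 faults
f=2: 13 faults
f=3: 10 faults
f=4: 7 faults
f=5: 6 faults
f=6: 6 faults
Smallest f with faults ≤ 11 is 3.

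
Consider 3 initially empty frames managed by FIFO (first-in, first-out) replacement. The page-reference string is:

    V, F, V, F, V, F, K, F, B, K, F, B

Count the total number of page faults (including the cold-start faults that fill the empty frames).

V -> miss, frames (V)
F -> miss, frames (V F)
V -> hit
F -> hit
V -> hit
F -> hit
K -> miss, frames (V F K)
F -> hit
B -> miss, evict V, frames (F K B)
K -> hit
F -> hit
B -> hit
Page faults: 4.

4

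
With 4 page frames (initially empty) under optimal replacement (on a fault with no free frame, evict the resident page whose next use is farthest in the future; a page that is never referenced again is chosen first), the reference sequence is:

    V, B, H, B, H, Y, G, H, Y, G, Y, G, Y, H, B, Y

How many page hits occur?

V -> fault, frames (V)
B -> fault, frames (V B)
H -> fault, frames (V B H)
B -> hit
H -> hit
Y -> fault, frames (V B H Y)
G -> fault, evict V, frames (B H Y G)
H -> hit
Y -> hit
G -> hit
Y -> hit
G -> hit
Y -> hit
H -> hit
B -> hit
Y -> hit
Hits: 11.

11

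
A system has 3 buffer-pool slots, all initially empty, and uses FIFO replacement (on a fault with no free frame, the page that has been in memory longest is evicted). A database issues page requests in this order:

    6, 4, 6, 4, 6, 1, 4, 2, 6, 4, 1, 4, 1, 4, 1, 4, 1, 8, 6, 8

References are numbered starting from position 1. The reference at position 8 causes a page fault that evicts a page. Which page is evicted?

pos 1: 6 → fault, frames {6}
pos 2: 4 → fault, frames {6,4}
pos 3: 6 → hit
pos 4: 4 → hit
pos 5: 6 → hit
pos 6: 1 → fault, frames {6,4,1}
pos 7: 4 → hit
pos 8: 2 → fault, evict 6, frames {4,1,2}
At position 8, page 6 is evicted.

6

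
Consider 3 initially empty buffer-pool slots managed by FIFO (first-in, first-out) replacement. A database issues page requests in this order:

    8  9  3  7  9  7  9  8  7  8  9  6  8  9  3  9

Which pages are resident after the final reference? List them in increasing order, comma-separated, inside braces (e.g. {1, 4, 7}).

8: fault, frames (8)
9: fault, frames (8 9)
3: fault, frames (8 9 3)
7: fault, evict 8, frames (9 3 7)
9: hit
7: hit
9: hit
8: fault, evict 9, frames (3 7 8)
7: hit
8: hit
9: fault, evict 3, frames (7 8 9)
6: fault, evict 7, frames (8 9 6)
8: hit
9: hit
3: fault, evict 8, frames (9 6 3)
9: hit

{3, 6, 9}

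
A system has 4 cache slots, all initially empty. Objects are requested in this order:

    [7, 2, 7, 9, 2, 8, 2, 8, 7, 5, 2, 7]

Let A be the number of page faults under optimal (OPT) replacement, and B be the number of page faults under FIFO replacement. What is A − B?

-1

Under OPT: F F . F . F . . . F . . → 5 faults.
Under FIFO: F F . F . F . . . F . F → 6 faults.
A − B = 5 − 6 = -1.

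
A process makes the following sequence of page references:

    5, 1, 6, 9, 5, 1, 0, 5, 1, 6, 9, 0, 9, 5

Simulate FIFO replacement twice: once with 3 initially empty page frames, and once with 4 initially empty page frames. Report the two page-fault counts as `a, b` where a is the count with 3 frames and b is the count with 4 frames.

3 frames: F F F F F F F . . F F . . F → 10 faults.
4 frames: F F F F . . F F F F F F . F → 11 faults.
11 > 10: adding a frame increased faults — Belady's anomaly.

10, 11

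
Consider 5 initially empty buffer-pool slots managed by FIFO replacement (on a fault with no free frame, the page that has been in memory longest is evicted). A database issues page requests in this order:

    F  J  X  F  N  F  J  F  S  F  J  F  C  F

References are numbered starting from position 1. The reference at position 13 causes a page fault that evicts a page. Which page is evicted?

pos 1: F -> fault, frames {F}
pos 2: J -> fault, frames {F,J}
pos 3: X -> fault, frames {F,J,X}
pos 4: F -> hit
pos 5: N -> fault, frames {F,J,X,N}
pos 6: F -> hit
pos 7: J -> hit
pos 8: F -> hit
pos 9: S -> fault, frames {F,J,X,N,S}
pos 10: F -> hit
pos 11: J -> hit
pos 12: F -> hit
pos 13: C -> fault, evict F, frames {J,X,N,S,C}
At position 13, page F is evicted.

F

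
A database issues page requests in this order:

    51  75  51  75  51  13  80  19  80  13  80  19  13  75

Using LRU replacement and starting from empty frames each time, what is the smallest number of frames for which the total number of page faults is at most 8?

3

f=1: 14 faults
f=2: 9 faults
f=3: 6 faults
f=4: 6 faults
f=5: 5 faults
Smallest f with faults ≤ 8 is 3.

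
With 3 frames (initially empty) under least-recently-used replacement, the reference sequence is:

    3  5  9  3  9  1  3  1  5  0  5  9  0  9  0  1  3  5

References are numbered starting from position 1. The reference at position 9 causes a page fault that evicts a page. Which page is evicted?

pos 1: 3: miss, frames (3)
pos 2: 5: miss, frames (3 5)
pos 3: 9: miss, frames (3 5 9)
pos 4: 3: hit
pos 5: 9: hit
pos 6: 1: miss, evict 5, frames (3 9 1)
pos 7: 3: hit
pos 8: 1: hit
pos 9: 5: miss, evict 9, frames (3 1 5)
At position 9, page 9 is evicted.

9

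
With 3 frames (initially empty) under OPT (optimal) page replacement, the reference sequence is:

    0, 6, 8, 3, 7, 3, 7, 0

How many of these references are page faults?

0 → miss, frames (0)
6 → miss, frames (0 6)
8 → miss, frames (0 6 8)
3 → miss, evict 8, frames (0 6 3)
7 → miss, evict 6, frames (0 3 7)
3 → hit
7 → hit
0 → hit
Page faults: 5.

5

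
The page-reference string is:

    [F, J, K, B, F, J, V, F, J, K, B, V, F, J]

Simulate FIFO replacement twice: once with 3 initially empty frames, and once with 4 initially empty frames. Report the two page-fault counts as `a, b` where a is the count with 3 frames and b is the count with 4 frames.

11, 12

3 frames: F F F F F F F . . F F . F F → 11 faults.
4 frames: F F F F . . F F F F F F F F → 12 faults.
12 > 11: adding a frame increased faults — Belady's anomaly.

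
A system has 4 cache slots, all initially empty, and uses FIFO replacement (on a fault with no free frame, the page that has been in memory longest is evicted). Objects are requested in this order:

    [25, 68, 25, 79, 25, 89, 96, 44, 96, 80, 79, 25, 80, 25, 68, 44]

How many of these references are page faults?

11

25 → miss, frames {25}
68 → miss, frames {25,68}
25 → hit
79 → miss, frames {25,68,79}
25 → hit
89 → miss, frames {25,68,79,89}
96 → miss, evict 25, frames {68,79,89,96}
44 → miss, evict 68, frames {79,89,96,44}
96 → hit
80 → miss, evict 79, frames {89,96,44,80}
79 → miss, evict 89, frames {96,44,80,79}
25 → miss, evict 96, frames {44,80,79,25}
80 → hit
25 → hit
68 → miss, evict 44, frames {80,79,25,68}
44 → miss, evict 80, frames {79,25,68,44}
Page faults: 11.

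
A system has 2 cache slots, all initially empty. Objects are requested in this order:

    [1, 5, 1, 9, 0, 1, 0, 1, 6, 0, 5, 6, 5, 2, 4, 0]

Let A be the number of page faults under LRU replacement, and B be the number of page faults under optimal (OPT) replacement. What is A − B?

3

Under LRU: F F . F F F . . F F F F . F F F → 12 faults.
Under OPT: F F . F F . . . F . F . . F F F → 9 faults.
A − B = 12 − 9 = 3.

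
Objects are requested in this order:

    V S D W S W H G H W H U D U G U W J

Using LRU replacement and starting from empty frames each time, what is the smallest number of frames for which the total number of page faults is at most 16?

f=1: 18 faults
f=2: 13 faults
f=3: 11 faults
f=4: 11 faults
f=5: 9 faults
f=6: 8 faults
f=7: 8 faults
f=8: 8 faults
Smallest f with faults ≤ 16 is 2.

2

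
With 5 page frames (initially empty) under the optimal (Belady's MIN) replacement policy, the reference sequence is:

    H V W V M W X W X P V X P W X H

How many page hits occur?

10

H: fault, frames {H}
V: fault, frames {H,V}
W: fault, frames {H,V,W}
V: hit
M: fault, frames {H,V,W,M}
W: hit
X: fault, frames {H,V,W,M,X}
W: hit
X: hit
P: fault, evict M, frames {H,V,W,X,P}
V: hit
X: hit
P: hit
W: hit
X: hit
H: hit
Hits: 10.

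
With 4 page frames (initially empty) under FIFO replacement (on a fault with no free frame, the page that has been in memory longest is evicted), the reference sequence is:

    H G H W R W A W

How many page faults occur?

H → miss, frames {H}
G → miss, frames {H,G}
H → hit
W → miss, frames {H,G,W}
R → miss, frames {H,G,W,R}
W → hit
A → miss, evict H, frames {G,W,R,A}
W → hit
Page faults: 5.

5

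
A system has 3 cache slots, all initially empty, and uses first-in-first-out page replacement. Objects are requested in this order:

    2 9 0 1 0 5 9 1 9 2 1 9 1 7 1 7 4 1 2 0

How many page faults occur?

12

2 -> fault, frames {2}
9 -> fault, frames {2,9}
0 -> fault, frames {2,9,0}
1 -> fault, evict 2, frames {9,0,1}
0 -> hit
5 -> fault, evict 9, frames {0,1,5}
9 -> fault, evict 0, frames {1,5,9}
1 -> hit
9 -> hit
2 -> fault, evict 1, frames {5,9,2}
1 -> fault, evict 5, frames {9,2,1}
9 -> hit
1 -> hit
7 -> fault, evict 9, frames {2,1,7}
1 -> hit
7 -> hit
4 -> fault, evict 2, frames {1,7,4}
1 -> hit
2 -> fault, evict 1, frames {7,4,2}
0 -> fault, evict 7, frames {4,2,0}
Page faults: 12.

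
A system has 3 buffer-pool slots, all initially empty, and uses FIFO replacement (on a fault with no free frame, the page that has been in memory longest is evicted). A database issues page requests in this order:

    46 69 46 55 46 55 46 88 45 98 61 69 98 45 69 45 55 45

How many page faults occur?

46 → fault, frames (46)
69 → fault, frames (46 69)
46 → hit
55 → fault, frames (46 69 55)
46 → hit
55 → hit
46 → hit
88 → fault, evict 46, frames (69 55 88)
45 → fault, evict 69, frames (55 88 45)
98 → fault, evict 55, frames (88 45 98)
61 → fault, evict 88, frames (45 98 61)
69 → fault, evict 45, frames (98 61 69)
98 → hit
45 → fault, evict 98, frames (61 69 45)
69 → hit
45 → hit
55 → fault, evict 61, frames (69 45 55)
45 → hit
Page faults: 10.

10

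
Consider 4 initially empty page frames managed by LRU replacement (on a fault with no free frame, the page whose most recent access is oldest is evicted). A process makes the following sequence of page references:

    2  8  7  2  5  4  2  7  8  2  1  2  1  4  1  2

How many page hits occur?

2 → fault, frames (2)
8 → fault, frames (2 8)
7 → fault, frames (2 8 7)
2 → hit
5 → fault, frames (8 7 2 5)
4 → fault, evict 8, frames (7 2 5 4)
2 → hit
7 → hit
8 → fault, evict 5, frames (4 2 7 8)
2 → hit
1 → fault, evict 4, frames (7 8 2 1)
2 → hit
1 → hit
4 → fault, evict 7, frames (8 2 1 4)
1 → hit
2 → hit
Hits: 8.

8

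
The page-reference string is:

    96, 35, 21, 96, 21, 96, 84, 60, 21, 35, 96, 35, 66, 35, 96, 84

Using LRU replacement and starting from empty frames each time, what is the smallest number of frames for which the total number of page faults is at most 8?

5

f=1: 16 faults
f=2: 12 faults
f=3: 10 faults
f=4: 9 faults
f=5: 7 faults
f=6: 6 faults
Smallest f with faults ≤ 8 is 5.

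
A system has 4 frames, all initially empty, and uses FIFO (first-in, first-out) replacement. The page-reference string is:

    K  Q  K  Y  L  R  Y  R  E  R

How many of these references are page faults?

6

K → fault, frames {K}
Q → fault, frames {K,Q}
K → hit
Y → fault, frames {K,Q,Y}
L → fault, frames {K,Q,Y,L}
R → fault, evict K, frames {Q,Y,L,R}
Y → hit
R → hit
E → fault, evict Q, frames {Y,L,R,E}
R → hit
Page faults: 6.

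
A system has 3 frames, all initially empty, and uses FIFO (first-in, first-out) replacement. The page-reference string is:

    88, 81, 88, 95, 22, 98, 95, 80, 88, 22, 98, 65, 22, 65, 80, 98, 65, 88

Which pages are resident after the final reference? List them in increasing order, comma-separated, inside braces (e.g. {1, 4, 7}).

{65, 80, 88}

88 -> miss, frames [88]
81 -> miss, frames [88, 81]
88 -> hit
95 -> miss, frames [88, 81, 95]
22 -> miss, evict 88, frames [81, 95, 22]
98 -> miss, evict 81, frames [95, 22, 98]
95 -> hit
80 -> miss, evict 95, frames [22, 98, 80]
88 -> miss, evict 22, frames [98, 80, 88]
22 -> miss, evict 98, frames [80, 88, 22]
98 -> miss, evict 80, frames [88, 22, 98]
65 -> miss, evict 88, frames [22, 98, 65]
22 -> hit
65 -> hit
80 -> miss, evict 22, frames [98, 65, 80]
98 -> hit
65 -> hit
88 -> miss, evict 98, frames [65, 80, 88]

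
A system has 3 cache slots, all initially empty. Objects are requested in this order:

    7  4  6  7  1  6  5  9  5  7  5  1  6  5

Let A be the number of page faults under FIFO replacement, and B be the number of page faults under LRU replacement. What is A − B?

Under FIFO: F F F . F . F F . F . F F F → 10 faults.
Under LRU: F F F . F . F F . F . F F . → 9 faults.
A − B = 10 − 9 = 1.

1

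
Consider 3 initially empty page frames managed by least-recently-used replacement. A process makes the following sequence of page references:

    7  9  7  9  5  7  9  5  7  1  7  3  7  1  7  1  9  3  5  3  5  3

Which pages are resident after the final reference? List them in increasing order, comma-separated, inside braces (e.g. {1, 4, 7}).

7: fault, frames [7]
9: fault, frames [7, 9]
7: hit
9: hit
5: fault, frames [7, 9, 5]
7: hit
9: hit
5: hit
7: hit
1: fault, evict 9, frames [5, 7, 1]
7: hit
3: fault, evict 5, frames [1, 7, 3]
7: hit
1: hit
7: hit
1: hit
9: fault, evict 3, frames [7, 1, 9]
3: fault, evict 7, frames [1, 9, 3]
5: fault, evict 1, frames [9, 3, 5]
3: hit
5: hit
3: hit

{3, 5, 9}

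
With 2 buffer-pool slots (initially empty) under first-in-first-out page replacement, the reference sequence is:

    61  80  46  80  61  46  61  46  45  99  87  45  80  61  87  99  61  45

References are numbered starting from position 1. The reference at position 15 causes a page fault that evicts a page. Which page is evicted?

80

pos 1: 61 -> fault, frames [61]
pos 2: 80 -> fault, frames [61, 80]
pos 3: 46 -> fault, evict 61, frames [80, 46]
pos 4: 80 -> hit
pos 5: 61 -> fault, evict 80, frames [46, 61]
pos 6: 46 -> hit
pos 7: 61 -> hit
pos 8: 46 -> hit
pos 9: 45 -> fault, evict 46, frames [61, 45]
pos 10: 99 -> fault, evict 61, frames [45, 99]
pos 11: 87 -> fault, evict 45, frames [99, 87]
pos 12: 45 -> fault, evict 99, frames [87, 45]
pos 13: 80 -> fault, evict 87, frames [45, 80]
pos 14: 61 -> fault, evict 45, frames [80, 61]
pos 15: 87 -> fault, evict 80, frames [61, 87]
At position 15, page 80 is evicted.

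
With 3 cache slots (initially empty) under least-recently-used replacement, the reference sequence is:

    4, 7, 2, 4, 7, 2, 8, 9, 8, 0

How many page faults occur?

4 -> miss, frames {4}
7 -> miss, frames {4,7}
2 -> miss, frames {4,7,2}
4 -> hit
7 -> hit
2 -> hit
8 -> miss, evict 4, frames {7,2,8}
9 -> miss, evict 7, frames {2,8,9}
8 -> hit
0 -> miss, evict 2, frames {9,8,0}
Page faults: 6.

6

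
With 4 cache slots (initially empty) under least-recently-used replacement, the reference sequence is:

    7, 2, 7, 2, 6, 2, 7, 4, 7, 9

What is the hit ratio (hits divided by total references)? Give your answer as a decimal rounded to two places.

0.50

7 -> miss, frames [7]
2 -> miss, frames [7, 2]
7 -> hit
2 -> hit
6 -> miss, frames [7, 2, 6]
2 -> hit
7 -> hit
4 -> miss, frames [6, 2, 7, 4]
7 -> hit
9 -> miss, evict 6, frames [2, 4, 7, 9]
Hits: 5 of 10 references → 5/10 = 0.5000.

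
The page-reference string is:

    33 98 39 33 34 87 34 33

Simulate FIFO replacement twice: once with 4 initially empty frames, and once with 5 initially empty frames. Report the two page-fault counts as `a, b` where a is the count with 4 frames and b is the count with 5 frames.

4 frames: F F F . F F . F → 6 faults.
5 frames: F F F . F F . . → 5 faults.
5 < 6: adding a frame reduced faults, as is typical.

6, 5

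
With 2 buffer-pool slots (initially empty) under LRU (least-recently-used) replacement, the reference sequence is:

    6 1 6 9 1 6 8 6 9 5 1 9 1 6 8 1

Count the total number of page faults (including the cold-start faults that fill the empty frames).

13

6 -> fault, frames [6]
1 -> fault, frames [6, 1]
6 -> hit
9 -> fault, evict 1, frames [6, 9]
1 -> fault, evict 6, frames [9, 1]
6 -> fault, evict 9, frames [1, 6]
8 -> fault, evict 1, frames [6, 8]
6 -> hit
9 -> fault, evict 8, frames [6, 9]
5 -> fault, evict 6, frames [9, 5]
1 -> fault, evict 9, frames [5, 1]
9 -> fault, evict 5, frames [1, 9]
1 -> hit
6 -> fault, evict 9, frames [1, 6]
8 -> fault, evict 1, frames [6, 8]
1 -> fault, evict 6, frames [8, 1]
Page faults: 13.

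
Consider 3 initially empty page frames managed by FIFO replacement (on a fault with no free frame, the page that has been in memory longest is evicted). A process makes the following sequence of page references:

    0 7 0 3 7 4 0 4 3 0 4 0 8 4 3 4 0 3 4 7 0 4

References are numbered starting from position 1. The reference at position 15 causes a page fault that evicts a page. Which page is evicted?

pos 1: 0 -> miss, frames (0)
pos 2: 7 -> miss, frames (0 7)
pos 3: 0 -> hit
pos 4: 3 -> miss, frames (0 7 3)
pos 5: 7 -> hit
pos 6: 4 -> miss, evict 0, frames (7 3 4)
pos 7: 0 -> miss, evict 7, frames (3 4 0)
pos 8: 4 -> hit
pos 9: 3 -> hit
pos 10: 0 -> hit
pos 11: 4 -> hit
pos 12: 0 -> hit
pos 13: 8 -> miss, evict 3, frames (4 0 8)
pos 14: 4 -> hit
pos 15: 3 -> miss, evict 4, frames (0 8 3)
At position 15, page 4 is evicted.

4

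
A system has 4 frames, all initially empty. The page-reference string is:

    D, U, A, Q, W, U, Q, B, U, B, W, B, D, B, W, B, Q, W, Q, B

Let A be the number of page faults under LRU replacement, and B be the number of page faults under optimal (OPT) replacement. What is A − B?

Under LRU: F F F F F . . F . . . . F . . . F . . . → 8 faults.
Under OPT: F F F F F . . F . . . . . . . . F . . . → 7 faults.
A − B = 8 − 7 = 1.

1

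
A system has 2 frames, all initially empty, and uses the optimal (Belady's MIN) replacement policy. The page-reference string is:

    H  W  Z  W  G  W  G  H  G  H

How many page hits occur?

H -> miss, frames {H}
W -> miss, frames {H,W}
Z -> miss, evict H, frames {W,Z}
W -> hit
G -> miss, evict Z, frames {W,G}
W -> hit
G -> hit
H -> miss, evict W, frames {G,H}
G -> hit
H -> hit
Hits: 5.

5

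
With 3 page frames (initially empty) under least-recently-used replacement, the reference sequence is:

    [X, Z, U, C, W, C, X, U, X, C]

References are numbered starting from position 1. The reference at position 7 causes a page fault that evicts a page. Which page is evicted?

pos 1: X -> fault, frames {X}
pos 2: Z -> fault, frames {X,Z}
pos 3: U -> fault, frames {X,Z,U}
pos 4: C -> fault, evict X, frames {Z,U,C}
pos 5: W -> fault, evict Z, frames {U,C,W}
pos 6: C -> hit
pos 7: X -> fault, evict U, frames {W,C,X}
At position 7, page U is evicted.

U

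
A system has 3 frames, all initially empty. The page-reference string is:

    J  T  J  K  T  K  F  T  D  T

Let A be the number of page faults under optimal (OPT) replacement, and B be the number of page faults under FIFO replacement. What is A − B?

Under OPT: F F . F . . F . F . → 5 faults.
Under FIFO: F F . F . . F . F F → 6 faults.
A − B = 5 − 6 = -1.

-1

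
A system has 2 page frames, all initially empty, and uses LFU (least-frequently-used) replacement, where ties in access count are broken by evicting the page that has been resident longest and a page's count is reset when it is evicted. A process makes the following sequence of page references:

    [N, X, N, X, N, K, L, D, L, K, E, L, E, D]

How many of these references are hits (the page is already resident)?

N: miss, frames (N)
X: miss, frames (N X)
N: hit
X: hit
N: hit
K: miss, evict X, frames (N K)
L: miss, evict K, frames (N L)
D: miss, evict L, frames (N D)
L: miss, evict D, frames (N L)
K: miss, evict L, frames (N K)
E: miss, evict K, frames (N E)
L: miss, evict E, frames (N L)
E: miss, evict L, frames (N E)
D: miss, evict E, frames (N D)
Hits: 3.

3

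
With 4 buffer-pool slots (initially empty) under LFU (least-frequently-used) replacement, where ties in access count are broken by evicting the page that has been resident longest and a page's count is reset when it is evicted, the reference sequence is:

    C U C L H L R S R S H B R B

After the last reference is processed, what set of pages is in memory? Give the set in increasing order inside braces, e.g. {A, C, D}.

C → fault, frames (C)
U → fault, frames (C U)
C → hit
L → fault, frames (C U L)
H → fault, frames (C U L H)
L → hit
R → fault, evict U, frames (C L H R)
S → fault, evict H, frames (C L R S)
R → hit
S → hit
H → fault, evict C, frames (L R S H)
B → fault, evict H, frames (L R S B)
R → hit
B → hit

{B, L, R, S}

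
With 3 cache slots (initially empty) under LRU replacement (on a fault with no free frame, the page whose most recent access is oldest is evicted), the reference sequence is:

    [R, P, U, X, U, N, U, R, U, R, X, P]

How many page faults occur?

8

R → miss, frames [R]
P → miss, frames [R, P]
U → miss, frames [R, P, U]
X → miss, evict R, frames [P, U, X]
U → hit
N → miss, evict P, frames [X, U, N]
U → hit
R → miss, evict X, frames [N, U, R]
U → hit
R → hit
X → miss, evict N, frames [U, R, X]
P → miss, evict U, frames [R, X, P]
Page faults: 8.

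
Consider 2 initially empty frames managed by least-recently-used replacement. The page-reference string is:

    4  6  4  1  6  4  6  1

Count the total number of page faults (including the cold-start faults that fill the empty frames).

6

4 -> miss, frames [4]
6 -> miss, frames [4, 6]
4 -> hit
1 -> miss, evict 6, frames [4, 1]
6 -> miss, evict 4, frames [1, 6]
4 -> miss, evict 1, frames [6, 4]
6 -> hit
1 -> miss, evict 4, frames [6, 1]
Page faults: 6.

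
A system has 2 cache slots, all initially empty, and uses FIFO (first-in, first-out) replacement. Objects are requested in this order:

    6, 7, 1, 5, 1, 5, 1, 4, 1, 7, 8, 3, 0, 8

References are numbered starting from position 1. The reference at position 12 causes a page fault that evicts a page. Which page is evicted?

pos 1: 6 → fault, frames (6)
pos 2: 7 → fault, frames (6 7)
pos 3: 1 → fault, evict 6, frames (7 1)
pos 4: 5 → fault, evict 7, frames (1 5)
pos 5: 1 → hit
pos 6: 5 → hit
pos 7: 1 → hit
pos 8: 4 → fault, evict 1, frames (5 4)
pos 9: 1 → fault, evict 5, frames (4 1)
pos 10: 7 → fault, evict 4, frames (1 7)
pos 11: 8 → fault, evict 1, frames (7 8)
pos 12: 3 → fault, evict 7, frames (8 3)
At position 12, page 7 is evicted.

7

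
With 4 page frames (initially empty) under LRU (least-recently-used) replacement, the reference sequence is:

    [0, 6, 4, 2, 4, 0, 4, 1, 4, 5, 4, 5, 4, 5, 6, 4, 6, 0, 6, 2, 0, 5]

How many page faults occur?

0: miss, frames [0]
6: miss, frames [0, 6]
4: miss, frames [0, 6, 4]
2: miss, frames [0, 6, 4, 2]
4: hit
0: hit
4: hit
1: miss, evict 6, frames [2, 0, 4, 1]
4: hit
5: miss, evict 2, frames [0, 1, 4, 5]
4: hit
5: hit
4: hit
5: hit
6: miss, evict 0, frames [1, 4, 5, 6]
4: hit
6: hit
0: miss, evict 1, frames [5, 4, 6, 0]
6: hit
2: miss, evict 5, frames [4, 0, 6, 2]
0: hit
5: miss, evict 4, frames [6, 2, 0, 5]
Page faults: 10.

10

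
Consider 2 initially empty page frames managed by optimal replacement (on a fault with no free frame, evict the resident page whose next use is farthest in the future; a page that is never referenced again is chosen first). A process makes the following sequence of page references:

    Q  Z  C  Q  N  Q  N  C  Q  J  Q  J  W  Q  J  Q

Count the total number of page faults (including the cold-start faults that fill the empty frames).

8

Q → fault, frames {Q}
Z → fault, frames {Q,Z}
C → fault, evict Z, frames {Q,C}
Q → hit
N → fault, evict C, frames {Q,N}
Q → hit
N → hit
C → fault, evict N, frames {Q,C}
Q → hit
J → fault, evict C, frames {Q,J}
Q → hit
J → hit
W → fault, evict J, frames {Q,W}
Q → hit
J → fault, evict W, frames {Q,J}
Q → hit
Page faults: 8.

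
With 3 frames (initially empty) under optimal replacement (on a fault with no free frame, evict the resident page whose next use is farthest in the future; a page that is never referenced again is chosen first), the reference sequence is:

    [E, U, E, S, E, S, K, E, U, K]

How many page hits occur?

6

E → fault, frames [E]
U → fault, frames [E, U]
E → hit
S → fault, frames [E, U, S]
E → hit
S → hit
K → fault, evict S, frames [E, U, K]
E → hit
U → hit
K → hit
Hits: 6.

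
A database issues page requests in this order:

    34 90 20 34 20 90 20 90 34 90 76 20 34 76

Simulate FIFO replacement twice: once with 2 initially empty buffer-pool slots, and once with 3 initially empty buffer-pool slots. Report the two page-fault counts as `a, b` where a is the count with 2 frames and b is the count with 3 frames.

2 frames: F F F F . F F . F F F F F F → 12 faults.
3 frames: F F F . . . . . . . F . F . → 5 faults.
5 < 12: adding a frame reduced faults, as is typical.

12, 5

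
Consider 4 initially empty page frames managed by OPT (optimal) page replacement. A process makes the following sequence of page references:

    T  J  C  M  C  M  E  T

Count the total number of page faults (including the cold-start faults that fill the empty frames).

T: fault, frames (T)
J: fault, frames (T J)
C: fault, frames (T J C)
M: fault, frames (T J C M)
C: hit
M: hit
E: fault, evict M, frames (T J C E)
T: hit
Page faults: 5.

5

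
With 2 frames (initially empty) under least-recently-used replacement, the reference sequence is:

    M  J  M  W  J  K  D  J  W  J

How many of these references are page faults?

M → miss, frames [M]
J → miss, frames [M, J]
M → hit
W → miss, evict J, frames [M, W]
J → miss, evict M, frames [W, J]
K → miss, evict W, frames [J, K]
D → miss, evict J, frames [K, D]
J → miss, evict K, frames [D, J]
W → miss, evict D, frames [J, W]
J → hit
Page faults: 8.

8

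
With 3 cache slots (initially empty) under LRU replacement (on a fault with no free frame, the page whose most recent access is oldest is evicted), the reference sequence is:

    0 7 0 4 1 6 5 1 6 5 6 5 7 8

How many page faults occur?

0 → miss, frames {0}
7 → miss, frames {0,7}
0 → hit
4 → miss, frames {7,0,4}
1 → miss, evict 7, frames {0,4,1}
6 → miss, evict 0, frames {4,1,6}
5 → miss, evict 4, frames {1,6,5}
1 → hit
6 → hit
5 → hit
6 → hit
5 → hit
7 → miss, evict 1, frames {6,5,7}
8 → miss, evict 6, frames {5,7,8}
Page faults: 8.

8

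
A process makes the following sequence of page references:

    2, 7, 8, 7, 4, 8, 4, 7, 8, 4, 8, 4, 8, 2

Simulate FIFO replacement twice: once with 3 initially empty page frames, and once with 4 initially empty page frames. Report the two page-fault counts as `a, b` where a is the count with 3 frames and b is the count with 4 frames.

3 frames: F F F . F . . . . . . . . F → 5 faults.
4 frames: F F F . F . . . . . . . . . → 4 faults.
4 < 5: adding a frame reduced faults, as is typical.

5, 4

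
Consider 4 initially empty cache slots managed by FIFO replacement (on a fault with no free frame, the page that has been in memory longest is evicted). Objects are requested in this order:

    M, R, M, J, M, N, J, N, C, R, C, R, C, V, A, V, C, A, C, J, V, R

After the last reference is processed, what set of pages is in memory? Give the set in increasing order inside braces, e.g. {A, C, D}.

{A, J, R, V}

M -> miss, frames {M}
R -> miss, frames {M,R}
M -> hit
J -> miss, frames {M,R,J}
M -> hit
N -> miss, frames {M,R,J,N}
J -> hit
N -> hit
C -> miss, evict M, frames {R,J,N,C}
R -> hit
C -> hit
R -> hit
C -> hit
V -> miss, evict R, frames {J,N,C,V}
A -> miss, evict J, frames {N,C,V,A}
V -> hit
C -> hit
A -> hit
C -> hit
J -> miss, evict N, frames {C,V,A,J}
V -> hit
R -> miss, evict C, frames {V,A,J,R}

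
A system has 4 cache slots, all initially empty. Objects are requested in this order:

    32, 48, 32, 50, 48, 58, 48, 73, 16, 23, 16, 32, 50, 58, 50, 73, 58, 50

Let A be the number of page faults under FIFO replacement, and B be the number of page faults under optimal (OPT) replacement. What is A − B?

Under FIFO: F F . F . F . F F F . F F F . F . . → 11 faults.
Under OPT: F F . F . F . F F F . . . F . F . . → 9 faults.
A − B = 11 − 9 = 2.

2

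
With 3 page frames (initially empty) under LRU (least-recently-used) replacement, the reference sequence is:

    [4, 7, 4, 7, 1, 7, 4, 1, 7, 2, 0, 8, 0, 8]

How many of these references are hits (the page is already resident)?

4 → fault, frames (4)
7 → fault, frames (4 7)
4 → hit
7 → hit
1 → fault, frames (4 7 1)
7 → hit
4 → hit
1 → hit
7 → hit
2 → fault, evict 4, frames (1 7 2)
0 → fault, evict 1, frames (7 2 0)
8 → fault, evict 7, frames (2 0 8)
0 → hit
8 → hit
Hits: 8.

8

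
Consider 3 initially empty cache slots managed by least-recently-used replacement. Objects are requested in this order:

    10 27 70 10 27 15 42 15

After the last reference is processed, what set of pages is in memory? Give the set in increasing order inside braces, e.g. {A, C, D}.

10 -> miss, frames (10)
27 -> miss, frames (10 27)
70 -> miss, frames (10 27 70)
10 -> hit
27 -> hit
15 -> miss, evict 70, frames (10 27 15)
42 -> miss, evict 10, frames (27 15 42)
15 -> hit

{15, 27, 42}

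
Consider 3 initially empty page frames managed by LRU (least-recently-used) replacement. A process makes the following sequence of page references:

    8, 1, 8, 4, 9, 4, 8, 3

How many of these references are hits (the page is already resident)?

3

8 -> miss, frames [8]
1 -> miss, frames [8, 1]
8 -> hit
4 -> miss, frames [1, 8, 4]
9 -> miss, evict 1, frames [8, 4, 9]
4 -> hit
8 -> hit
3 -> miss, evict 9, frames [4, 8, 3]
Hits: 3.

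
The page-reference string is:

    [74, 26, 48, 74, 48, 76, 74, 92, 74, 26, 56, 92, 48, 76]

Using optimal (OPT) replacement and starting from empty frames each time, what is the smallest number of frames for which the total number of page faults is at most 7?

f=1: 14 faults
f=2: 9 faults
f=3: 8 faults
f=4: 7 faults
f=5: 6 faults
f=6: 6 faults
Smallest f with faults ≤ 7 is 4.

4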